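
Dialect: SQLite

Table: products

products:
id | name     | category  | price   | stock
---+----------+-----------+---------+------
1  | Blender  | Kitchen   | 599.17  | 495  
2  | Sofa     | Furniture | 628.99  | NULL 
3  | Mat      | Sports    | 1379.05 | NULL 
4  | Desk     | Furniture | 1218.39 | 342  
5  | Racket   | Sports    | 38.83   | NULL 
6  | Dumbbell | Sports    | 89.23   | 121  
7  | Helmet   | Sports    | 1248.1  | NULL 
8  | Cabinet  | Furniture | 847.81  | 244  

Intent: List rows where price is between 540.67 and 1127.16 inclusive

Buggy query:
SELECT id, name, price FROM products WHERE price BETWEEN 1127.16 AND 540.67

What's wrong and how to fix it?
Bug: The bounds are reversed; BETWEEN a AND b requires a <= b to match anything

Fix: Swap the bounds so the smaller value comes first

Corrected query:
SELECT id, name, price FROM products WHERE price BETWEEN 540.67 AND 1127.16

Result:
id | name    | price 
---+---------+-------
1  | Blender | 599.17
2  | Sofa    | 628.99
8  | Cabinet | 847.81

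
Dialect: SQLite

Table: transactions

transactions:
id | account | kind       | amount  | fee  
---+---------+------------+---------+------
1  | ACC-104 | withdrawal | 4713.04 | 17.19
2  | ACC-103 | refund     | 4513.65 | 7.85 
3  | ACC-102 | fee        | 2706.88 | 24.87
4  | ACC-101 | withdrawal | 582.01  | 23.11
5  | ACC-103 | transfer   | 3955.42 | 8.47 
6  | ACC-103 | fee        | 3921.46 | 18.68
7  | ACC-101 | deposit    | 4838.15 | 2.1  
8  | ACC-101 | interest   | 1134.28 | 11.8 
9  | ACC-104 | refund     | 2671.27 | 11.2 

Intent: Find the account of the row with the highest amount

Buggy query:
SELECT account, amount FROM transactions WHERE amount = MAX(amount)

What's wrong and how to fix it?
Bug: WHERE is evaluated per row; an aggregate over the whole table isn't defined there

Fix: Wrap MAX in a scalar subquery so WHERE compares against a single value

Corrected query:
SELECT account, amount FROM transactions WHERE amount = (SELECT MAX(amount) FROM transactions)

Result:
account | amount 
--------+--------
ACC-101 | 4838.15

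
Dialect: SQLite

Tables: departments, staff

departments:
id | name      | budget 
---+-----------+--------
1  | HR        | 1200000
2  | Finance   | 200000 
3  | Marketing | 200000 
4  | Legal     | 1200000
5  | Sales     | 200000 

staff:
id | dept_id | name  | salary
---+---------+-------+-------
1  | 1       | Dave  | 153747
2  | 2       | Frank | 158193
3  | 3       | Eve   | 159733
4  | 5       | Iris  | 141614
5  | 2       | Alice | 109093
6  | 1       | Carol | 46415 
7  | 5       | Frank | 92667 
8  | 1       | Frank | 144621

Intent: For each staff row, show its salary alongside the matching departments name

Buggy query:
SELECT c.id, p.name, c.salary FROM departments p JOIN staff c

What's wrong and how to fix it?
Bug: Missing join condition: each staff row is matched to all departments rows instead of just its own

Fix: Add ON c.dept_id = p.id to the JOIN

Corrected query:
SELECT c.id, p.name, c.salary FROM departments p JOIN staff c ON c.dept_id = p.id

Result:
id | name      | salary
---+-----------+-------
1  | HR        | 153747
2  | Finance   | 158193
3  | Marketing | 159733
4  | Sales     | 141614
5  | Finance   | 109093
6  | HR        | 46415 
7  | Sales     | 92667 
8  | HR        | 144621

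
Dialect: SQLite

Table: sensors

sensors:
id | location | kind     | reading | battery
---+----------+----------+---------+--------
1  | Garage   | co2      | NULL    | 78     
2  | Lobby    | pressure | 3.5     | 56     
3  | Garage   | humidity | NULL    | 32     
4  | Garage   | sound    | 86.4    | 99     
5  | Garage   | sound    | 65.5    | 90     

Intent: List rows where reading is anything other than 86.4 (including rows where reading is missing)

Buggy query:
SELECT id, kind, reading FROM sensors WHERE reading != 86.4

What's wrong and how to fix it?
Bug: Inequality against NULL is unknown, not true; rows with NULL are dropped

Fix: Handle NULL separately with IS NULL alongside the inequality

Corrected query:
SELECT id, kind, reading FROM sensors WHERE reading != 86.4 OR reading IS NULL

Result:
id | kind     | reading
---+----------+--------
1  | co2      | NULL   
2  | pressure | 3.5    
3  | humidity | NULL   
5  | sound    | 65.5   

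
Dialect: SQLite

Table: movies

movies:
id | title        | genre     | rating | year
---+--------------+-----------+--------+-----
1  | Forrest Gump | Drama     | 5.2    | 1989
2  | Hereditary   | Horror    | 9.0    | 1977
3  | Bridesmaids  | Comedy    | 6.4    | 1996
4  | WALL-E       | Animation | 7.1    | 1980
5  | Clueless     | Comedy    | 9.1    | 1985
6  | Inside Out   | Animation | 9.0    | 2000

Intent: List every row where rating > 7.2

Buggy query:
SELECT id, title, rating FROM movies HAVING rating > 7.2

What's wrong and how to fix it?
Bug: HAVING filters the output of aggregation, but this query has no GROUP BY and no aggregate functions, so SQLite rejects it (HAVING clause on a non-aggregate query); the condition here is per row

Fix: Use WHERE for row-level filtering

Corrected query:
SELECT id, title, rating FROM movies WHERE rating > 7.2

Result:
id | title      | rating
---+------------+-------
2  | Hereditary | 9     
5  | Clueless   | 9.1   
6  | Inside Out | 9     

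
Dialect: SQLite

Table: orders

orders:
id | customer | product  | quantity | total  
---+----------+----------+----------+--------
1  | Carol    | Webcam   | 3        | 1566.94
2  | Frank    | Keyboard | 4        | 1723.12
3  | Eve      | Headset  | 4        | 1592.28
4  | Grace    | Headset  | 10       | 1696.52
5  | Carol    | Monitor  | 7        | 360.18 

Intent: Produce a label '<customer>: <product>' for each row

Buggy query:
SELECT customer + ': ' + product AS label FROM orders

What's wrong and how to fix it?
Bug: SQLite uses || for string concatenation; + coerces text to numbers (yielding 0)

Fix: Replace + with || to concatenate text

Corrected query:
SELECT customer || ': ' || product AS label FROM orders

Result:
label          
---------------
Carol: Webcam  
Frank: Keyboard
Eve: Headset   
Grace: Headset 
Carol: Monitor 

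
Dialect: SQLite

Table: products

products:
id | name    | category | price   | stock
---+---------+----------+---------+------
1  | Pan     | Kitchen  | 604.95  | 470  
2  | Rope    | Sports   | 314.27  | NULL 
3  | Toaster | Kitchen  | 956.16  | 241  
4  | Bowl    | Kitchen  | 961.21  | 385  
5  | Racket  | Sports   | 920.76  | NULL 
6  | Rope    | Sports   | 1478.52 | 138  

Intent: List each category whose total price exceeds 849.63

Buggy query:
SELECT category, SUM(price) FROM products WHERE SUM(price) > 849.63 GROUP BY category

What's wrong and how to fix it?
Bug: WHERE runs before GROUP BY, so aggregates aren't available there

Fix: Use HAVING (which filters groups after aggregation) instead of WHERE

Corrected query:
SELECT category, SUM(price) FROM products GROUP BY category HAVING SUM(price) > 849.63

Result:
category | SUM(price)
---------+-----------
Kitchen  | 2522.32   
Sports   | 2713.55   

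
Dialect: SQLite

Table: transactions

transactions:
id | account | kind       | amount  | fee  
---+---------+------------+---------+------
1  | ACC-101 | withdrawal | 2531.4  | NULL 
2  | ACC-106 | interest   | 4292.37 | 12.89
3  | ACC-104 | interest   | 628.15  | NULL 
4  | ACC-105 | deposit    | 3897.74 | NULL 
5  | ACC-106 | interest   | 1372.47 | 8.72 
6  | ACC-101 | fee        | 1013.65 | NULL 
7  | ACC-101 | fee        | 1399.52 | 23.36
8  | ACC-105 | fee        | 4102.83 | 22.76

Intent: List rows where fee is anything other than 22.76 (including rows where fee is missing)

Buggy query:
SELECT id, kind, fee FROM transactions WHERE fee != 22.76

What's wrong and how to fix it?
Bug: Inequality against NULL is unknown, not true; rows with NULL are dropped

Fix: Add an explicit OR fee IS NULL to include the missing-value rows

Corrected query:
SELECT id, kind, fee FROM transactions WHERE fee != 22.76 OR fee IS NULL

Result:
id | kind       | fee  
---+------------+------
1  | withdrawal | NULL 
2  | interest   | 12.89
3  | interest   | NULL 
4  | deposit    | NULL 
5  | interest   | 8.72 
6  | fee        | NULL 
7  | fee        | 23.36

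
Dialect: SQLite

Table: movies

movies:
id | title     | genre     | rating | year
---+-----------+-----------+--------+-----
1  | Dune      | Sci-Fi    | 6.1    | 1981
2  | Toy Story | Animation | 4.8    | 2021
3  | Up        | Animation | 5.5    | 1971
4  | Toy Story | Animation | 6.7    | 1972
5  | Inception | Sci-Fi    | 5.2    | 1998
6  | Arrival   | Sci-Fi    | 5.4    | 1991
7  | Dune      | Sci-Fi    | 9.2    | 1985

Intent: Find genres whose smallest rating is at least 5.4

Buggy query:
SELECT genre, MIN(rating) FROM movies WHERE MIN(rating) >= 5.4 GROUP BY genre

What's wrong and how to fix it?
Bug: MIN() in WHERE is a misuse of aggregate

Fix: Replace WHERE with HAVING after the GROUP BY

Corrected query:
SELECT genre, MIN(rating) FROM movies GROUP BY genre HAVING MIN(rating) >= 5.4

Result:
(no rows)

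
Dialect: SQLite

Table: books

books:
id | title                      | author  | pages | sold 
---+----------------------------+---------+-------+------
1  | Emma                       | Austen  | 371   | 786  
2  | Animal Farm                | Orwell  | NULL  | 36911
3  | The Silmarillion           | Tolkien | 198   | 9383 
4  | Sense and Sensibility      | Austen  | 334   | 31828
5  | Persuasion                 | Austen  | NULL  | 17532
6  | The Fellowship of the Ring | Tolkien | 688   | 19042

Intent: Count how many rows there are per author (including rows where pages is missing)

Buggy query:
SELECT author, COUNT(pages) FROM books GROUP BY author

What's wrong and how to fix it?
Bug: COUNT(column) counts non-NULL values only; rows with NULL pages aren't counted

Fix: Replace COUNT(pages) with COUNT(*)

Corrected query:
SELECT author, COUNT(*) FROM books GROUP BY author

Result:
author  | COUNT(*)
--------+---------
Austen  | 3       
Orwell  | 1       
Tolkien | 2       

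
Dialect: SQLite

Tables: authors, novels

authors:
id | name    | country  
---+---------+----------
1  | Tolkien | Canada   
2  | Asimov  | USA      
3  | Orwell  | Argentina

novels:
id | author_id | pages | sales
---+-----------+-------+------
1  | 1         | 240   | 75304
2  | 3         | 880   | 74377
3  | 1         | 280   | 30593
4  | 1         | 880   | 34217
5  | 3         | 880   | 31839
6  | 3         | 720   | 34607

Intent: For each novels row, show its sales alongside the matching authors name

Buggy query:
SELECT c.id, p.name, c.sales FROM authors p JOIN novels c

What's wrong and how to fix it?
Bug: JOIN with no ON clause produces a cartesian product; every novels row pairs with every authors row

Fix: Specify the join condition linking the foreign key to the parent id

Corrected query:
SELECT c.id, p.name, c.sales FROM authors p JOIN novels c ON c.author_id = p.id

Result:
id | name    | sales
---+---------+------
1  | Tolkien | 75304
2  | Orwell  | 74377
3  | Tolkien | 30593
4  | Tolkien | 34217
5  | Orwell  | 31839
6  | Orwell  | 34607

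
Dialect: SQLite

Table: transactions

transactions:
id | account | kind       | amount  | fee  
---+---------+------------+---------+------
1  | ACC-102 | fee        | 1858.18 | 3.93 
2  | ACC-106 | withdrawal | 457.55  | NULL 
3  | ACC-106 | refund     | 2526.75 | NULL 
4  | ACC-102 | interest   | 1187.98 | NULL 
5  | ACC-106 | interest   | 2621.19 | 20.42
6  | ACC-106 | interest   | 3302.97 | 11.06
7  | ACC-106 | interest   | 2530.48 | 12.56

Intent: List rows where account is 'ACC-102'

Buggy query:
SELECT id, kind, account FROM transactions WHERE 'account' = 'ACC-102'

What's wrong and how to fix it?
Bug: Single quotes denote string literals in SQL; the column name is being compared as a constant string

Fix: Reference the column as account without single quotes

Corrected query:
SELECT id, kind, account FROM transactions WHERE account = 'ACC-102'

Result:
id | kind     | account
---+----------+--------
1  | fee      | ACC-102
4  | interest | ACC-102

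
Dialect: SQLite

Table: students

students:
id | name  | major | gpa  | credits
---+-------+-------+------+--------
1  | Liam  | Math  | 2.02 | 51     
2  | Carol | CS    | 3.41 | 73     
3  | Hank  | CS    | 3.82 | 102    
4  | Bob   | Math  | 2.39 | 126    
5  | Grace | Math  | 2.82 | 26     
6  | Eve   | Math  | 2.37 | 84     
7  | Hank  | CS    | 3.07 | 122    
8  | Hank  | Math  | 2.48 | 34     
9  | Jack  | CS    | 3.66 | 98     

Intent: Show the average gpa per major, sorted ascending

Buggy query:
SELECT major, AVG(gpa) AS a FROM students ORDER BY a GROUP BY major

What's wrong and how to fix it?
Bug: GROUP BY must precede ORDER BY

Fix: Move ORDER BY to the end, after GROUP BY

Corrected query:
SELECT major, AVG(gpa) AS a FROM students GROUP BY major ORDER BY a

Result:
major | a    
------+------
Math  | 2.416
CS    | 3.49 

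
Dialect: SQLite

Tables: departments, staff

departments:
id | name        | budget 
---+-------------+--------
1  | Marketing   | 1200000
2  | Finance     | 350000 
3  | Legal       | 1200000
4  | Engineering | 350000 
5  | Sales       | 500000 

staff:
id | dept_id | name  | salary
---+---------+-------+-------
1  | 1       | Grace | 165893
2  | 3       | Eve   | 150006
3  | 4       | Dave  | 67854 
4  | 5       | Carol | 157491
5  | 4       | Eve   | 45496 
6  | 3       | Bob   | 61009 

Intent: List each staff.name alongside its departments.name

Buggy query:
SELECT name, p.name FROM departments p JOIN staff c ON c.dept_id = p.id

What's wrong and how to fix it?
Bug: 'name' exists in both joined tables, so the database can't tell which one is meant

Fix: Qualify the column with its table alias (c.name)

Corrected query:
SELECT c.name, p.name FROM departments p JOIN staff c ON c.dept_id = p.id

Result:
name  | name       
------+------------
Grace | Marketing  
Eve   | Legal      
Dave  | Engineering
Carol | Sales      
Eve   | Engineering
Bob   | Legal      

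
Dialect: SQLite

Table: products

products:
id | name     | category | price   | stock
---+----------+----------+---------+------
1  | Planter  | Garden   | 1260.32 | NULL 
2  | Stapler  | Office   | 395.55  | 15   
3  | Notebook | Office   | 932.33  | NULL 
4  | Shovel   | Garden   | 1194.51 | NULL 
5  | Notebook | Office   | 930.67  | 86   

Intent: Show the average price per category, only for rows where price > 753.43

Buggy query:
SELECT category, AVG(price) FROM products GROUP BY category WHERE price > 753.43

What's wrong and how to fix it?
Bug: Row-level WHERE must come before GROUP BY in the clause order

Fix: Place WHERE between FROM and GROUP BY

Corrected query:
SELECT category, AVG(price) FROM products WHERE price > 753.43 GROUP BY category

Result:
category | AVG(price)
---------+-----------
Garden   | 1227.415  
Office   | 931.5     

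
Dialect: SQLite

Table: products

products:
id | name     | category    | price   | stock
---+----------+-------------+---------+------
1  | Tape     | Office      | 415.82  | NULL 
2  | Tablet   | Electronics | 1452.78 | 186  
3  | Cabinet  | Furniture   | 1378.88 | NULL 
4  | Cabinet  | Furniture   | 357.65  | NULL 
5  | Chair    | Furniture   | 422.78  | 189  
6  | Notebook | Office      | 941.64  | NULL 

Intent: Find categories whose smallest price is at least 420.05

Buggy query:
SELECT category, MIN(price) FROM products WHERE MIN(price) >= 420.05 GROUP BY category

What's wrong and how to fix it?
Bug: Aggregates like MIN are computed per group after WHERE runs

Fix: Use HAVING for the per-group MIN condition

Corrected query:
SELECT category, MIN(price) FROM products GROUP BY category HAVING MIN(price) >= 420.05

Result:
category    | MIN(price)
------------+-----------
Electronics | 1452.78   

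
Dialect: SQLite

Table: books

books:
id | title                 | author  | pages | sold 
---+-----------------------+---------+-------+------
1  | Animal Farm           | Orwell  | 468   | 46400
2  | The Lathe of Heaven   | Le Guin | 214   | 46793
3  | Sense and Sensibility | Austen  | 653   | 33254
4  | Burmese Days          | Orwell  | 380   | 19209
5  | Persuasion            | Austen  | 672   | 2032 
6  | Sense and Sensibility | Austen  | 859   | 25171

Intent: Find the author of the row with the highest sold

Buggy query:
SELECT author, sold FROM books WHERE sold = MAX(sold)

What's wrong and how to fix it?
Bug: WHERE is evaluated per row; an aggregate over the whole table isn't defined there

Fix: Use a subquery: WHERE sold = (SELECT MAX(sold) FROM books)

Corrected query:
SELECT author, sold FROM books WHERE sold = (SELECT MAX(sold) FROM books)

Result:
author  | sold 
--------+------
Le Guin | 46793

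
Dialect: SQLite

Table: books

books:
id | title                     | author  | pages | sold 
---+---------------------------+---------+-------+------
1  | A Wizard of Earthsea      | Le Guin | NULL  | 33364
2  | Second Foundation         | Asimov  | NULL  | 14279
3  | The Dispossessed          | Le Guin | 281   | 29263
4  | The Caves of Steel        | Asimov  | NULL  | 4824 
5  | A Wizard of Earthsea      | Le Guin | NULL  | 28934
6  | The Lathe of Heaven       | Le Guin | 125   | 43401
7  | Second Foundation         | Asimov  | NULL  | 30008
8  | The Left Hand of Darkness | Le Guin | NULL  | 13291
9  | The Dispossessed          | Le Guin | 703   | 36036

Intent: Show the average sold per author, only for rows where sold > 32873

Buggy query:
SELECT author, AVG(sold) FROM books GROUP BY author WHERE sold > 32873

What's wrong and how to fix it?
Bug: WHERE cannot follow GROUP BY

Fix: Move the WHERE clause before GROUP BY

Corrected query:
SELECT author, AVG(sold) FROM books WHERE sold > 32873 GROUP BY author

Result:
author  | AVG(sold)   
--------+-------------
Le Guin | 37600.333333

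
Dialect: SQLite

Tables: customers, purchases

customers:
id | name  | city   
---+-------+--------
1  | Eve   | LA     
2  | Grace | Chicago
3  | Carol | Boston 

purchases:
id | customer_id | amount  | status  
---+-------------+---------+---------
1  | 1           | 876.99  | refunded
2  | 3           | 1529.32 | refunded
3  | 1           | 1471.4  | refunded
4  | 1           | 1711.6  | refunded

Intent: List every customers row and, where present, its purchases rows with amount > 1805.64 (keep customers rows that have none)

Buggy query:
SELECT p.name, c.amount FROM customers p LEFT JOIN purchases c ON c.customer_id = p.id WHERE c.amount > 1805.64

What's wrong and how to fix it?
Bug: A WHERE condition on the right-hand table after LEFT JOIN drops unmatched parents

Fix: Put 'c.amount > 1805.64' in the JOIN's ON clause instead of WHERE

Corrected query:
SELECT p.name, c.amount FROM customers p LEFT JOIN purchases c ON c.customer_id = p.id AND c.amount > 1805.64

Result:
name  | amount
------+-------
Eve   | NULL  
Grace | NULL  
Carol | NULL  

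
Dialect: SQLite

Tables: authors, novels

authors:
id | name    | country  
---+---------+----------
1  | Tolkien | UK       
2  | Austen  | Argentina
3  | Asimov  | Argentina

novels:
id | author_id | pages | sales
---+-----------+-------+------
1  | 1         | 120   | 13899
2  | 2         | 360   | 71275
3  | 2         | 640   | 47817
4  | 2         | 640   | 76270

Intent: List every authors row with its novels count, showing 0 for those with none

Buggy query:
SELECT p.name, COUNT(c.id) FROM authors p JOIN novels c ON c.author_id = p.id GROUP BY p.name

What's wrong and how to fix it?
Bug: INNER JOIN drops authors rows that have no matching novels rows

Fix: Switch to LEFT JOIN to retain unmatched parent rows

Corrected query:
SELECT p.name, COUNT(c.id) FROM authors p LEFT JOIN novels c ON c.author_id = p.id GROUP BY p.name

Result:
name    | COUNT(c.id)
--------+------------
Asimov  | 0          
Austen  | 3          
Tolkien | 1          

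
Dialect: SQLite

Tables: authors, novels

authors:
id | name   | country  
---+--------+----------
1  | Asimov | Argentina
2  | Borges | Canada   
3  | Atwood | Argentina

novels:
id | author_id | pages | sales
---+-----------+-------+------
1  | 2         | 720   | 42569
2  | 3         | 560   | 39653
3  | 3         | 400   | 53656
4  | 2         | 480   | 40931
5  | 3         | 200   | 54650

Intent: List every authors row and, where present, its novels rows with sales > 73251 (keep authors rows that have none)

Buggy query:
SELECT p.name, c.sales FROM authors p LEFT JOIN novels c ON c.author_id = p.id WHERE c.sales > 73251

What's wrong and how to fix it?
Bug: Filtering c.sales in WHERE discards the NULL rows produced by LEFT JOIN, turning it into an inner join

Fix: Move the right-table condition into the ON clause so unmatched parents are kept

Corrected query:
SELECT p.name, c.sales FROM authors p LEFT JOIN novels c ON c.author_id = p.id AND c.sales > 73251

Result:
name   | sales
-------+------
Asimov | NULL 
Borges | NULL 
Atwood | NULL 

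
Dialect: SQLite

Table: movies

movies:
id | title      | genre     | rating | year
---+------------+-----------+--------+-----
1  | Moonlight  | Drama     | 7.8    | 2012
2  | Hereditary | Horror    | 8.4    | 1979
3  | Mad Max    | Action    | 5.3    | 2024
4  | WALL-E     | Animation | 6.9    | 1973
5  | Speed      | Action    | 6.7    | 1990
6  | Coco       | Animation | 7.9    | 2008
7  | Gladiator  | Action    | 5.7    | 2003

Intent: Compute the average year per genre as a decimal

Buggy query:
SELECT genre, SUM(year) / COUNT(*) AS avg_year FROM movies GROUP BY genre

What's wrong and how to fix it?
Bug: Both operands are integers, so '/' performs integer division and truncates

Fix: Multiply by 1.0 (or CAST to REAL) to force floating-point division

Corrected query:
SELECT genre, SUM(year) * 1.0 / COUNT(*) AS avg_year FROM movies GROUP BY genre

Result:
genre     | avg_year   
----------+------------
Action    | 2005.666667
Animation | 1990.5     
Drama     | 2012       
Horror    | 1979       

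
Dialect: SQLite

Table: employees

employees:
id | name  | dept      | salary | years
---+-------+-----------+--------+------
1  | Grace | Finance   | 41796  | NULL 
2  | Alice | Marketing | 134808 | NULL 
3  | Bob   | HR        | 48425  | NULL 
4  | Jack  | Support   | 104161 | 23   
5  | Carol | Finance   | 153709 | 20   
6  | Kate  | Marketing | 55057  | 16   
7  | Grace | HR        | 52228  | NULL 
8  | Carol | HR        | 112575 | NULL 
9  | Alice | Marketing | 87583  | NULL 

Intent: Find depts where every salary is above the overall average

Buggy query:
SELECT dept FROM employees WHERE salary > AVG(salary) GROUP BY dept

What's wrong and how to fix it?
Bug: AVG() is an aggregate; it can't sit directly in WHERE

Fix: Compute the overall average in a scalar subquery and compare each group's MIN against it in HAVING

Corrected query:
SELECT dept FROM employees GROUP BY dept HAVING MIN(salary) > (SELECT AVG(salary) FROM employees)

Result:
dept   
-------
Support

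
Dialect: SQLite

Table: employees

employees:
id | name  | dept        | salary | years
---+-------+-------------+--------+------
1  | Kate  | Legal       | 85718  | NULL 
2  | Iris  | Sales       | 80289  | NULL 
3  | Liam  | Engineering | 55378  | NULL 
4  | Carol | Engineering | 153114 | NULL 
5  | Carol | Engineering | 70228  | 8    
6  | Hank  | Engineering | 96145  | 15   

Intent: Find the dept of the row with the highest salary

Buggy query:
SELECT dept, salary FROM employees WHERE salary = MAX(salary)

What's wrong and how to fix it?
Bug: MAX(salary) is an aggregate and cannot be used directly in WHERE

Fix: Use a subquery: WHERE salary = (SELECT MAX(salary) FROM employees)

Corrected query:
SELECT dept, salary FROM employees WHERE salary = (SELECT MAX(salary) FROM employees)

Result:
dept        | salary
------------+-------
Engineering | 153114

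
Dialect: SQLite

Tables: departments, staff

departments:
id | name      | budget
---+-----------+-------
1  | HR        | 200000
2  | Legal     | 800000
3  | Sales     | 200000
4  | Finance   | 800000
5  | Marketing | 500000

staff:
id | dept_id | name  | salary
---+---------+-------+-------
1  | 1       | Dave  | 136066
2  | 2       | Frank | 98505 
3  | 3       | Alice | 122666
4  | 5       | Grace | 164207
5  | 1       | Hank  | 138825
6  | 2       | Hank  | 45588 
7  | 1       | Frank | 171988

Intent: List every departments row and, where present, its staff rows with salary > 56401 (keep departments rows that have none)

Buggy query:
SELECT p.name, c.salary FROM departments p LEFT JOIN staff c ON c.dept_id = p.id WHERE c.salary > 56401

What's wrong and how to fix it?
Bug: Filtering c.salary in WHERE discards the NULL rows produced by LEFT JOIN, turning it into an inner join

Fix: Put 'c.salary > 56401' in the JOIN's ON clause instead of WHERE

Corrected query:
SELECT p.name, c.salary FROM departments p LEFT JOIN staff c ON c.dept_id = p.id AND c.salary > 56401

Result:
name      | salary
----------+-------
HR        | 136066
HR        | 138825
HR        | 171988
Legal     | 98505 
Sales     | 122666
Finance   | NULL  
Marketing | 164207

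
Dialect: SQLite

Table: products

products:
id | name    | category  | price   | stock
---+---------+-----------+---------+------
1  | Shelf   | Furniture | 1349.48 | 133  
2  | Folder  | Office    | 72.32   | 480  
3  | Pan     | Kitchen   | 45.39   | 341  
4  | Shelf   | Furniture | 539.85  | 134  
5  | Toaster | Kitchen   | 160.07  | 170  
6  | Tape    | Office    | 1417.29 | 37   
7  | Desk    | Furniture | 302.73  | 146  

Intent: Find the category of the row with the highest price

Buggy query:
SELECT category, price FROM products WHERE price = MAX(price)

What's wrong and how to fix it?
Bug: WHERE is evaluated per row; an aggregate over the whole table isn't defined there

Fix: Wrap MAX in a scalar subquery so WHERE compares against a single value

Corrected query:
SELECT category, price FROM products WHERE price = (SELECT MAX(price) FROM products)

Result:
category | price  
---------+--------
Office   | 1417.29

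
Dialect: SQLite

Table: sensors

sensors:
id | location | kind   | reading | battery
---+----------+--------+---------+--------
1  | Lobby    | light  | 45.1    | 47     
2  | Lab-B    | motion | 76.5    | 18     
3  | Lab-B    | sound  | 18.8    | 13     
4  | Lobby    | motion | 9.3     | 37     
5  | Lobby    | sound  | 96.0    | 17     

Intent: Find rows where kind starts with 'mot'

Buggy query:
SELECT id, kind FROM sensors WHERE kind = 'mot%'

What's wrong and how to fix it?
Bug: '=' compares the literal string including the % character; pattern matching needs LIKE

Fix: Use LIKE for wildcard pattern matching

Corrected query:
SELECT id, kind FROM sensors WHERE kind LIKE 'mot%'

Result:
id | kind  
---+-------
2  | motion
4  | motion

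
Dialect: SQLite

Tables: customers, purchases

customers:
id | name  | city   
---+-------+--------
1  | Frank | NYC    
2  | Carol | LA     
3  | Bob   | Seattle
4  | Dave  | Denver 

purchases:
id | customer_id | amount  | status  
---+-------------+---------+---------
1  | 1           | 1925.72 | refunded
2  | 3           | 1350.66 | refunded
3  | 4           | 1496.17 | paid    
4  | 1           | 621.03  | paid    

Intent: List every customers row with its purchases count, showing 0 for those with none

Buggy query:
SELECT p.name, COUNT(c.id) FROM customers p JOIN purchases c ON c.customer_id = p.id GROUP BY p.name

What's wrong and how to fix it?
Bug: INNER JOIN drops customers rows that have no matching purchases rows

Fix: Switch to LEFT JOIN to retain unmatched parent rows

Corrected query:
SELECT p.name, COUNT(c.id) FROM customers p LEFT JOIN purchases c ON c.customer_id = p.id GROUP BY p.name

Result:
name  | COUNT(c.id)
------+------------
Bob   | 1          
Carol | 0          
Dave  | 1          
Frank | 2          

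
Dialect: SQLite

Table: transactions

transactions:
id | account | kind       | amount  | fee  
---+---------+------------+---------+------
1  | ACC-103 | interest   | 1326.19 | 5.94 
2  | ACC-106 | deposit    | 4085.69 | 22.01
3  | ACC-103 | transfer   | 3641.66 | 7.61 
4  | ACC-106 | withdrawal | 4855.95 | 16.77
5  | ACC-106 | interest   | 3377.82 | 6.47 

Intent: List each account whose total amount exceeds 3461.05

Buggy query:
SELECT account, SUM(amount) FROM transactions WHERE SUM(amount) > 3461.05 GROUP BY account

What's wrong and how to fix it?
Bug: SUM(amount) is an aggregate, but WHERE filters rows before aggregation

Fix: Use HAVING (which filters groups after aggregation) instead of WHERE

Corrected query:
SELECT account, SUM(amount) FROM transactions GROUP BY account HAVING SUM(amount) > 3461.05

Result:
account | SUM(amount)
--------+------------
ACC-103 | 4967.85    
ACC-106 | 12319.46   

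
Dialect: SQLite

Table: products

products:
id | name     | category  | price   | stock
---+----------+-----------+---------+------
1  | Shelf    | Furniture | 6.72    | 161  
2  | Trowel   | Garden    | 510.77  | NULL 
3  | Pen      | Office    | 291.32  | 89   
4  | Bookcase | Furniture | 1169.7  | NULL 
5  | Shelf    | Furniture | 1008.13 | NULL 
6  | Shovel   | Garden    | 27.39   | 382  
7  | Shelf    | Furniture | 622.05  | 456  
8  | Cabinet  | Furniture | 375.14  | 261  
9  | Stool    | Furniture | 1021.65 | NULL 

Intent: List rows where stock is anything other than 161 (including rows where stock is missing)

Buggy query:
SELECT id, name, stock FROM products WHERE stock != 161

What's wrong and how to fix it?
Bug: Inequality against NULL is unknown, not true; rows with NULL are dropped

Fix: Add an explicit OR stock IS NULL to include the missing-value rows

Corrected query:
SELECT id, name, stock FROM products WHERE stock != 161 OR stock IS NULL

Result:
id | name     | stock
---+----------+------
2  | Trowel   | NULL 
3  | Pen      | 89   
4  | Bookcase | NULL 
5  | Shelf    | NULL 
6  | Shovel   | 382  
7  | Shelf    | 456  
8  | Cabinet  | 261  
9  | Stool    | NULL 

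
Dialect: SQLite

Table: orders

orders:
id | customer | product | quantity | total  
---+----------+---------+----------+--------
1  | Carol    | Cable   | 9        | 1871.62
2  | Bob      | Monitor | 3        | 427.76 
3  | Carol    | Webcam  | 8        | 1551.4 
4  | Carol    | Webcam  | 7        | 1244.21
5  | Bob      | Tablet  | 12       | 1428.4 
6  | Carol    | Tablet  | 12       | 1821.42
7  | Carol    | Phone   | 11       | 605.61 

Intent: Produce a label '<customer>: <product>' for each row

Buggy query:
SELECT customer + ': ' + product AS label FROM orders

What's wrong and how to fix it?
Bug: SQLite uses || for string concatenation; + coerces text to numbers (yielding 0)

Fix: Replace + with || to concatenate text

Corrected query:
SELECT customer || ': ' || product AS label FROM orders

Result:
label        
-------------
Carol: Cable 
Bob: Monitor 
Carol: Webcam
Carol: Webcam
Bob: Tablet  
Carol: Tablet
Carol: Phone 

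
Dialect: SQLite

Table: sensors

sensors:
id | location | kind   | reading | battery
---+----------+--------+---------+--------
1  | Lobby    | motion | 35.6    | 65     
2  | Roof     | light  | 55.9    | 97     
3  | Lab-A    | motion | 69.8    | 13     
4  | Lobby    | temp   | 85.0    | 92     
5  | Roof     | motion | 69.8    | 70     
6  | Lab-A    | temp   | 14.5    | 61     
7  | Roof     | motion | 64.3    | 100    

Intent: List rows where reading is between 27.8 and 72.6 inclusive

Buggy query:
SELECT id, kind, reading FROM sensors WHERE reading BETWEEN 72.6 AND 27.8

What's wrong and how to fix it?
Bug: The bounds are reversed; BETWEEN a AND b requires a <= b to match anything

Fix: Swap the bounds so the smaller value comes first

Corrected query:
SELECT id, kind, reading FROM sensors WHERE reading BETWEEN 27.8 AND 72.6

Result:
id | kind   | reading
---+--------+--------
1  | motion | 35.6   
2  | light  | 55.9   
3  | motion | 69.8   
5  | motion | 69.8   
7  | motion | 64.3   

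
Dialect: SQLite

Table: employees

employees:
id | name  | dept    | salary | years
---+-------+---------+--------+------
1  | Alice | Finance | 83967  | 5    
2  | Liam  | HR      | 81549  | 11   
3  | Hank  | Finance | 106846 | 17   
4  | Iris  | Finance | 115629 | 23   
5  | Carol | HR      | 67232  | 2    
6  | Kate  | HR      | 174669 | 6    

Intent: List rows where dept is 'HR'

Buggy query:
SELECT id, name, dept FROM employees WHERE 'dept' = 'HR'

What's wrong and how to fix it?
Bug: Single quotes denote string literals in SQL; the column name is being compared as a constant string

Fix: Reference the column as dept without single quotes

Corrected query:
SELECT id, name, dept FROM employees WHERE dept = 'HR'

Result:
id | name  | dept
---+-------+-----
2  | Liam  | HR  
5  | Carol | HR  
6  | Kate  | HR  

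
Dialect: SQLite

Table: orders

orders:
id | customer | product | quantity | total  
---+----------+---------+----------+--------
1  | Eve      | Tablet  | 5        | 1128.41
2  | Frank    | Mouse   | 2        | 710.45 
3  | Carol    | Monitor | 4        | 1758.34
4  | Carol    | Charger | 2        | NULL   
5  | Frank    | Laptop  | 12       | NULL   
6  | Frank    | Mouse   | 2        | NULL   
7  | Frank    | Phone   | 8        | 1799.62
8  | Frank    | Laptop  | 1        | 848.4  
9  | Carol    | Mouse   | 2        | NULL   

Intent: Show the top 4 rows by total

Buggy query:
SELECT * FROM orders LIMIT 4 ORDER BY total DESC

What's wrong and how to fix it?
Bug: LIMIT must come after ORDER BY

Fix: Swap the clauses: ORDER BY first, then LIMIT

Corrected query:
SELECT * FROM orders ORDER BY total DESC LIMIT 4

Result:
id | customer | product | quantity | total  
---+----------+---------+----------+--------
7  | Frank    | Phone   | 8        | 1799.62
3  | Carol    | Monitor | 4        | 1758.34
1  | Eve      | Tablet  | 5        | 1128.41
8  | Frank    | Laptop  | 1        | 848.4  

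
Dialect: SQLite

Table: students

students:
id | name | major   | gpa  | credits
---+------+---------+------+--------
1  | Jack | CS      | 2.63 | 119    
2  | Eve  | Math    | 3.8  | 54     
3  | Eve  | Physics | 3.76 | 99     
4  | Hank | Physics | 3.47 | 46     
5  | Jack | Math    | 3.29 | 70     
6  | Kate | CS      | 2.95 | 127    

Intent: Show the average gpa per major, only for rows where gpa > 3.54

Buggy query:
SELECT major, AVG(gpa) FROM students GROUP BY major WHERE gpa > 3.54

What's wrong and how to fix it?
Bug: Row-level WHERE must come before GROUP BY in the clause order

Fix: Place WHERE between FROM and GROUP BY

Corrected query:
SELECT major, AVG(gpa) FROM students WHERE gpa > 3.54 GROUP BY major

Result:
major   | AVG(gpa)
--------+---------
Math    | 3.8     
Physics | 3.76    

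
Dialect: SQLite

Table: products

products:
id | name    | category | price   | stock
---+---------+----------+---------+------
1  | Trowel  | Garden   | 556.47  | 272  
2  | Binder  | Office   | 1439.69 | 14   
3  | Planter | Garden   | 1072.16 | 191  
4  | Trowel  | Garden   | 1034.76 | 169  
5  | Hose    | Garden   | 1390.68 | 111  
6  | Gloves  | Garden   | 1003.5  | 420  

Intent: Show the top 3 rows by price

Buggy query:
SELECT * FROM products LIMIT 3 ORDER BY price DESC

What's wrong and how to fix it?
Bug: ORDER BY cannot follow LIMIT; LIMIT is the final clause

Fix: Sort with ORDER BY, then apply LIMIT

Corrected query:
SELECT * FROM products ORDER BY price DESC LIMIT 3

Result:
id | name    | category | price   | stock
---+---------+----------+---------+------
2  | Binder  | Office   | 1439.69 | 14   
5  | Hose    | Garden   | 1390.68 | 111  
3  | Planter | Garden   | 1072.16 | 191  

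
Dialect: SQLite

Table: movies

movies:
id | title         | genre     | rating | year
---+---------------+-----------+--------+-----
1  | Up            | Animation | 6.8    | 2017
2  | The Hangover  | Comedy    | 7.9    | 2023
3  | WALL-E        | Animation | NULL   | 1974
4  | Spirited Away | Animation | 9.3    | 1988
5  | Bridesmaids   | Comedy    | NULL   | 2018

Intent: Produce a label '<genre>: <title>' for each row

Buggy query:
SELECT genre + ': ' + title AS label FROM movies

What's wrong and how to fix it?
Bug: '+' is numeric addition; on text columns SQLite converts them to 0 instead of concatenating

Fix: Replace + with || to concatenate text

Corrected query:
SELECT genre || ': ' || title AS label FROM movies

Result:
label                   
------------------------
Animation: Up           
Comedy: The Hangover    
Animation: WALL-E       
Animation: Spirited Away
Comedy: Bridesmaids     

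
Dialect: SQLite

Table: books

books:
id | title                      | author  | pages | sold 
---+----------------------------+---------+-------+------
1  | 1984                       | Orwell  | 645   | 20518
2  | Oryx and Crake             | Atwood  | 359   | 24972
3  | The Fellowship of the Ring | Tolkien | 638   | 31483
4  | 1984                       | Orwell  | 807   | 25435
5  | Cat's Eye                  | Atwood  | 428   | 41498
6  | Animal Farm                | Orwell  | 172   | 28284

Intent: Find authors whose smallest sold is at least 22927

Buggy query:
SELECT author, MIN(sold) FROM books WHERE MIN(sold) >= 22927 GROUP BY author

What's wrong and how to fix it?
Bug: MIN() in WHERE is a misuse of aggregate

Fix: Use HAVING for the per-group MIN condition

Corrected query:
SELECT author, MIN(sold) FROM books GROUP BY author HAVING MIN(sold) >= 22927

Result:
author  | MIN(sold)
--------+----------
Atwood  | 24972    
Tolkien | 31483    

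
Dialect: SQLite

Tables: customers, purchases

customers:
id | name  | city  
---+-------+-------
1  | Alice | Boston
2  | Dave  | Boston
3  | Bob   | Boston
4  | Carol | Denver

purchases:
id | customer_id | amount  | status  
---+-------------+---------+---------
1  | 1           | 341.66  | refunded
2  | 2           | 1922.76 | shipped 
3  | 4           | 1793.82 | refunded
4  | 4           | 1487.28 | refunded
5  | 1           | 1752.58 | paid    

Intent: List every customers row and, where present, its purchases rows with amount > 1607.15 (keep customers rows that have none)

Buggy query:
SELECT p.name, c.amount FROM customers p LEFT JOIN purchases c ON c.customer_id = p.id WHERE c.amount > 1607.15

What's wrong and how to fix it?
Bug: A WHERE condition on the right-hand table after LEFT JOIN drops unmatched parents

Fix: Put 'c.amount > 1607.15' in the JOIN's ON clause instead of WHERE

Corrected query:
SELECT p.name, c.amount FROM customers p LEFT JOIN purchases c ON c.customer_id = p.id AND c.amount > 1607.15

Result:
name  | amount 
------+--------
Alice | 1752.58
Dave  | 1922.76
Bob   | NULL   
Carol | 1793.82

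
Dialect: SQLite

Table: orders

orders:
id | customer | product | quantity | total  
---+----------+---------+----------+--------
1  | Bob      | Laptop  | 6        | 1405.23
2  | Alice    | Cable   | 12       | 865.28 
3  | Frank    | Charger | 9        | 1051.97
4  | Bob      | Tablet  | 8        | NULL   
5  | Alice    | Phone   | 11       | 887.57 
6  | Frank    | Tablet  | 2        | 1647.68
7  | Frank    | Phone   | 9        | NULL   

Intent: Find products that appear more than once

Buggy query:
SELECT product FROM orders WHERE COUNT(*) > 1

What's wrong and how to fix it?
Bug: WHERE can't reference COUNT(*); aggregates are computed after WHERE

Fix: GROUP BY product, then filter groups with HAVING COUNT(*) > 1

Corrected query:
SELECT product FROM orders GROUP BY product HAVING COUNT(*) > 1

Result:
product
-------
Phone  
Tablet 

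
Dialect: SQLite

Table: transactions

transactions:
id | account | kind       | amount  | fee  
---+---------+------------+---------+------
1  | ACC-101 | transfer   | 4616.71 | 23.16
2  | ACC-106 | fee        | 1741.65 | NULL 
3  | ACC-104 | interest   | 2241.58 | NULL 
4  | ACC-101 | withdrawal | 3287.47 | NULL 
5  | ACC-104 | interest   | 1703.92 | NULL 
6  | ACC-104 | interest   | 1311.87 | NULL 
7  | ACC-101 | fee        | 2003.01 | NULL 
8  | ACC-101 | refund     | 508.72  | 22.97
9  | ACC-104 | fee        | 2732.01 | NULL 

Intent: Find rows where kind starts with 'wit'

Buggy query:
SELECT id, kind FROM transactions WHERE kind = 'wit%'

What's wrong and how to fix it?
Bug: Wildcards only work with LIKE; '=' treats '%' as a literal character

Fix: Use LIKE for wildcard pattern matching

Corrected query:
SELECT id, kind FROM transactions WHERE kind LIKE 'wit%'

Result:
id | kind      
---+-----------
4  | withdrawal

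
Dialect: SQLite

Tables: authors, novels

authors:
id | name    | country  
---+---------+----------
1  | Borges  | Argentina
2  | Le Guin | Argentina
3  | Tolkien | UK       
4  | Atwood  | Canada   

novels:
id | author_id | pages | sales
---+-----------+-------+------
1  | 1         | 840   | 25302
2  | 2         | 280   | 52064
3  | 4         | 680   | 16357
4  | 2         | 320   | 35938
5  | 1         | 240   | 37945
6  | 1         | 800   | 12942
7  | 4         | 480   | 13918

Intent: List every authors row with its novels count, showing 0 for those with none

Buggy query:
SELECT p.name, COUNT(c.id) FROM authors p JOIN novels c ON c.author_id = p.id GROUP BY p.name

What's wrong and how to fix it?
Bug: INNER JOIN drops authors rows that have no matching novels rows

Fix: Use LEFT JOIN so parents without children still appear (COUNT(c.id) gives 0)

Corrected query:
SELECT p.name, COUNT(c.id) FROM authors p LEFT JOIN novels c ON c.author_id = p.id GROUP BY p.name

Result:
name    | COUNT(c.id)
--------+------------
Atwood  | 2          
Borges  | 3          
Le Guin | 2          
Tolkien | 0          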